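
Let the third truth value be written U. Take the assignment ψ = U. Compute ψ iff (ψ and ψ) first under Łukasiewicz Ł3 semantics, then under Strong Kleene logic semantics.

In Łukasiewicz Ł3: ψ and ψ = U and U = U
ψ iff (ψ and ψ) = U iff U = T  [1 − |½−½|]
In Strong Kleene logic: ψ and ψ = U and U = U
ψ iff (ψ and ψ) = U iff U = U
They differ because Łukasiewicz Ł3 and Strong Kleene logic treat U differently under implication.

T; U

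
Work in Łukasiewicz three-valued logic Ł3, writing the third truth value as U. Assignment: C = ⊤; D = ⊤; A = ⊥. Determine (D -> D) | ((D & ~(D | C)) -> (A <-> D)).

⊤

D -> D = ⊤ -> ⊤ = ⊤
D | C = ⊤ | ⊤ = ⊤
~(D | C) = ~⊤ = ⊥
D & ~(D | C) = ⊤ & ⊥ = ⊥
A <-> D = ⊥ <-> ⊤ = ⊥
(D & ~(D | C)) -> (A <-> D) = ⊥ -> ⊥ = ⊤
(D -> D) | ((D & ~(D | C)) -> (A <-> D)) = ⊤ | ⊤ = ⊤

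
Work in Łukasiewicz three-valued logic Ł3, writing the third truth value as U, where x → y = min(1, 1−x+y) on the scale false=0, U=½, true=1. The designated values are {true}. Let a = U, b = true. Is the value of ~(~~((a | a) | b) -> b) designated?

a | a = U | U = U
(a | a) | b = U | true = true
~((a | a) | b) = ~true = false
~~((a | a) | b) = ~false = true
~~((a | a) | b) -> b = true -> true = true
~(~~((a | a) | b) -> b) = ~true = false
false ∉ {true}.

No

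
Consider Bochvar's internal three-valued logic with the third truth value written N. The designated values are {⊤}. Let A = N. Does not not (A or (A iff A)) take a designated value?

A iff A = N iff N = N
A or (A iff A) = N or N = N
not (A or (A iff A)) = not N = N
not not (A or (A iff A)) = not N = N
N ∉ {⊤}.

No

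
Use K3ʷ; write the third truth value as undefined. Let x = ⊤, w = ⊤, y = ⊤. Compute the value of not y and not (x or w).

not y = not ⊤ = ⊥
x or w = ⊤ or ⊤ = ⊤
not (x or w) = not ⊤ = ⊥
not y and not (x or w) = ⊥ and ⊥ = ⊥

⊥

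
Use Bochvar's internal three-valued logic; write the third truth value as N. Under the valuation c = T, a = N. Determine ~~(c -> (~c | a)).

~c = ~T = F
~c | a = F | N = N
c -> (~c | a) = T -> N = N
~(c -> (~c | a)) = ~N = N
~~(c -> (~c | a)) = ~N = N

N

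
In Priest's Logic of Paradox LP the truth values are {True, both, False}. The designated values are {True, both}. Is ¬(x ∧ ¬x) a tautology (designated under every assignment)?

Yes

Every assignment of x over {True, both, False} gives a value in {True, both}.
In particular, with x=both: ¬(x ∧ ¬x) = both.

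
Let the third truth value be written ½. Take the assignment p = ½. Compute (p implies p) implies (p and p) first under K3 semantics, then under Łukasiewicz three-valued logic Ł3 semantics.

½; ½

In K3: p implies p = ½ implies ½ = ½
p and p = ½ and ½ = ½
(p implies p) implies (p and p) = ½ implies ½ = ½
In Łukasiewicz three-valued logic Ł3: p implies p = ½ implies ½ = True
p and p = ½ and ½ = ½
(p implies p) implies (p and p) = True implies ½ = ½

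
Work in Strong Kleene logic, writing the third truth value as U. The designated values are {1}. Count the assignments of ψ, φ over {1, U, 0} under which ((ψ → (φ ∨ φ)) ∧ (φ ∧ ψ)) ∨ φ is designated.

3

Designated under: (ψ=1, φ=1); (ψ=U, φ=1); (ψ=0, φ=1).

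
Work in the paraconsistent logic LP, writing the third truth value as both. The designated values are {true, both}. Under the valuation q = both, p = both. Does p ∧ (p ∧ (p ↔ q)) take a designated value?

p ↔ q = both ↔ both = both
p ∧ (p ↔ q) = both ∧ both = both
p ∧ (p ∧ (p ↔ q)) = both ∧ both = both
both ∈ {true, both}.

Yes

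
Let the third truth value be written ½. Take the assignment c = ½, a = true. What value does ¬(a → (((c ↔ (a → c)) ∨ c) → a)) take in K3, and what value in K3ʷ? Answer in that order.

In K3: a → c = true → ½ = ½  [¬true ∨ ½]
c ↔ (a → c) = ½ ↔ ½ = ½
(c ↔ (a → c)) ∨ c = ½ ∨ ½ = ½
((c ↔ (a → c)) ∨ c) → a = ½ → true = true
a → (((c ↔ (a → c)) ∨ c) → a) = true → true = true
¬(a → (((c ↔ (a → c)) ∨ c) → a)) = ¬true = false
In K3ʷ: a → c = true → ½ = ½  [any arg is the third value ⇒ result is the third value]
c ↔ (a → c) = ½ ↔ ½ = ½
(c ↔ (a → c)) ∨ c = ½ ∨ ½ = ½
((c ↔ (a → c)) ∨ c) → a = ½ → true = ½
a → (((c ↔ (a → c)) ∨ c) → a) = true → ½ = ½
¬(a → (((c ↔ (a → c)) ∨ c) → a)) = ¬½ = ½
They differ because K3 and K3ʷ treat ½ differently under the binary connectives.

false; ½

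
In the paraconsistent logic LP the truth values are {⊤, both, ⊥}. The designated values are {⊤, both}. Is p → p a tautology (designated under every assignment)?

Every assignment of p over {⊤, both, ⊥} gives a value in {⊤, both}.
In particular, with p=both: p → p = both.

Yes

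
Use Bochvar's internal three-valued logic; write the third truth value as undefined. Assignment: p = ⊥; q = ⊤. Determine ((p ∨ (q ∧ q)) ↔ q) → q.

⊤

q ∧ q = ⊤ ∧ ⊤ = ⊤
p ∨ (q ∧ q) = ⊥ ∨ ⊤ = ⊤
(p ∨ (q ∧ q)) ↔ q = ⊤ ↔ ⊤ = ⊤
((p ∨ (q ∧ q)) ↔ q) → q = ⊤ → ⊤ = ⊤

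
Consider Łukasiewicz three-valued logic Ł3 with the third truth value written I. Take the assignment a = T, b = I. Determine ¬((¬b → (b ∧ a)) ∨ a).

F

¬b = ¬I = I
b ∧ a = I ∧ T = I
¬b → (b ∧ a) = I → I = T  [min(1, 1−½+½)]
(¬b → (b ∧ a)) ∨ a = T ∨ T = T
¬((¬b → (b ∧ a)) ∨ a) = ¬T = F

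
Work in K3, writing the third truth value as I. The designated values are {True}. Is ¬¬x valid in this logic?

Countermodel: x=I gives I, which is not designated.

No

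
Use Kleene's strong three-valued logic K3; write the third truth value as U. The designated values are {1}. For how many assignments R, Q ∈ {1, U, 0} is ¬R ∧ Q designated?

1

Designated under: (R=0, Q=1).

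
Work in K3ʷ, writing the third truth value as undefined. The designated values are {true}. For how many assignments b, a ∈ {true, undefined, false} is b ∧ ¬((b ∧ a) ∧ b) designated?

Designated under: (b=true, a=false).

1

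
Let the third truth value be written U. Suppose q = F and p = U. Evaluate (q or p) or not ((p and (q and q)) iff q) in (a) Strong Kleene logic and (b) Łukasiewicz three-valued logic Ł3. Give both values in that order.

U; U

In Strong Kleene logic: q or p = F or U = U
q and q = F and F = F
p and (q and q) = U and F = F
(p and (q and q)) iff q = F iff F = T
not ((p and (q and q)) iff q) = not T = F
(q or p) or not ((p and (q and q)) iff q) = U or F = U
In Łukasiewicz three-valued logic Ł3: q or p = F or U = U
q and q = F and F = F
p and (q and q) = U and F = F
(p and (q and q)) iff q = F iff F = T
not ((p and (q and q)) iff q) = not T = F
(q or p) or not ((p and (q and q)) iff q) = U or F = U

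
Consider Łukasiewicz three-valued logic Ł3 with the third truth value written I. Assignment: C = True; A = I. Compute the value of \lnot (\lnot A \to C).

False

\lnot A = \lnot I = I
\lnot A \to C = I \to True = True  [min(1, 1−½+1)]
\lnot (\lnot A \to C) = \lnot True = False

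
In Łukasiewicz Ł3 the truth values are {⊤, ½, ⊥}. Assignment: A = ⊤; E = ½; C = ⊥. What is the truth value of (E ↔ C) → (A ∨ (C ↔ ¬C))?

E ↔ C = ½ ↔ ⊥ = ½  [1 − |½−0|]
¬C = ¬⊥ = ⊤
C ↔ ¬C = ⊥ ↔ ⊤ = ⊥
A ∨ (C ↔ ¬C) = ⊤ ∨ ⊥ = ⊤
(E ↔ C) → (A ∨ (C ↔ ¬C)) = ½ → ⊤ = ⊤

⊤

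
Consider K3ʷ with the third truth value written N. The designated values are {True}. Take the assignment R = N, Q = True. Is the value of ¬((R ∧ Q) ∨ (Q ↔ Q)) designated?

No

R ∧ Q = N ∧ True = N
Q ↔ Q = True ↔ True = True
(R ∧ Q) ∨ (Q ↔ Q) = N ∨ True = N
¬((R ∧ Q) ∨ (Q ↔ Q)) = ¬N = N
N ∉ {True}.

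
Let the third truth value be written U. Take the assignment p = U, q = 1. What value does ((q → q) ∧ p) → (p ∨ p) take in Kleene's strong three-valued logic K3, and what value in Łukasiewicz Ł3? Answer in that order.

U; 1

In Kleene's strong three-valued logic K3: q → q = 1 → 1 = 1
(q → q) ∧ p = 1 ∧ U = U
p ∨ p = U ∨ U = U
((q → q) ∧ p) → (p ∨ p) = U → U = U  [¬U ∨ U]
In Łukasiewicz Ł3: q → q = 1 → 1 = 1
(q → q) ∧ p = 1 ∧ U = U
p ∨ p = U ∨ U = U
((q → q) ∧ p) → (p ∨ p) = U → U = 1  [min(1, 1−½+½)]
They differ because Kleene's strong three-valued logic K3 and Łukasiewicz Ł3 treat U differently under implication.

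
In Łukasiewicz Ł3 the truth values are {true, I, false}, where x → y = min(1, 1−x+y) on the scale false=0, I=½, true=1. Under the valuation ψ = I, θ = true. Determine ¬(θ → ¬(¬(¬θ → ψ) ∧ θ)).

false

¬θ = ¬true = false
¬θ → ψ = false → I = true  [min(1, 1−0+½)]
¬(¬θ → ψ) = ¬true = false
¬(¬θ → ψ) ∧ θ = false ∧ true = false
¬(¬(¬θ → ψ) ∧ θ) = ¬false = true
θ → ¬(¬(¬θ → ψ) ∧ θ) = true → true = true
¬(θ → ¬(¬(¬θ → ψ) ∧ θ)) = ¬true = false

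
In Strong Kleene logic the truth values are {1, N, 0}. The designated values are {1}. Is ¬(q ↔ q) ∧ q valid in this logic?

No

Countermodel: q=1 gives 0, which is not designated.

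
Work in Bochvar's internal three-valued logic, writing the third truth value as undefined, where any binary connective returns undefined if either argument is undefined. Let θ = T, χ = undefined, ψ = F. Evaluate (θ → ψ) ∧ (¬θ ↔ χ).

undefined

θ → ψ = T → F = F
¬θ = ¬T = F
¬θ ↔ χ = F ↔ undefined = undefined
(θ → ψ) ∧ (¬θ ↔ χ) = F ∧ undefined = undefined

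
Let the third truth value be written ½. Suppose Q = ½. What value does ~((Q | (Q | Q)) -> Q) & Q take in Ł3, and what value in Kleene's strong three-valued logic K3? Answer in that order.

false; ½

In Ł3: Q | Q = ½ | ½ = ½
Q | (Q | Q) = ½ | ½ = ½
(Q | (Q | Q)) -> Q = ½ -> ½ = true  [min(1, 1−½+½)]
~((Q | (Q | Q)) -> Q) = ~true = false
~((Q | (Q | Q)) -> Q) & Q = false & ½ = false
In Kleene's strong three-valued logic K3: Q | Q = ½ | ½ = ½
Q | (Q | Q) = ½ | ½ = ½
(Q | (Q | Q)) -> Q = ½ -> ½ = ½  [~½ | ½]
~((Q | (Q | Q)) -> Q) = ~½ = ½
~((Q | (Q | Q)) -> Q) & Q = ½ & ½ = ½
They differ because Ł3 and Kleene's strong three-valued logic K3 treat ½ differently under implication.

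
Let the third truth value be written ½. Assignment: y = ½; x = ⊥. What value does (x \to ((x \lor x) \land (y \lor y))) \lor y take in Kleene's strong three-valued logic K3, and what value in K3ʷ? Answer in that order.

⊤; ½

In Kleene's strong three-valued logic K3: x \lor x = ⊥ \lor ⊥ = ⊥
y \lor y = ½ \lor ½ = ½
(x \lor x) \land (y \lor y) = ⊥ \land ½ = ⊥
x \to ((x \lor x) \land (y \lor y)) = ⊥ \to ⊥ = ⊤
(x \to ((x \lor x) \land (y \lor y))) \lor y = ⊤ \lor ½ = ⊤
In K3ʷ: x \lor x = ⊥ \lor ⊥ = ⊥
y \lor y = ½ \lor ½ = ½
(x \lor x) \land (y \lor y) = ⊥ \land ½ = ½
x \to ((x \lor x) \land (y \lor y)) = ⊥ \to ½ = ½  [any arg is the third value ⇒ result is the third value]
(x \to ((x \lor x) \land (y \lor y))) \lor y = ½ \lor ½ = ½
They differ because Kleene's strong three-valued logic K3 and K3ʷ treat ½ differently under the binary connectives.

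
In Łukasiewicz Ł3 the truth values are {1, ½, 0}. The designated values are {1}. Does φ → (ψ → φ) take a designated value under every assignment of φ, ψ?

Yes

Every assignment of φ, ψ over {1, ½, 0} gives a value in {1}.
In particular, with φ=½, ψ=½: φ → (ψ → φ) = 1.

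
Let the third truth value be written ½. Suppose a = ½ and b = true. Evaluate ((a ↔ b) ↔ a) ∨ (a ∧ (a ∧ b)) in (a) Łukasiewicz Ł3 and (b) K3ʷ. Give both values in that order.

true; ½

In Łukasiewicz Ł3: a ↔ b = ½ ↔ true = ½  [1 − |½−1|]
(a ↔ b) ↔ a = ½ ↔ ½ = true
a ∧ b = ½ ∧ true = ½
a ∧ (a ∧ b) = ½ ∧ ½ = ½
((a ↔ b) ↔ a) ∨ (a ∧ (a ∧ b)) = true ∨ ½ = true
In K3ʷ: a ↔ b = ½ ↔ true = ½
(a ↔ b) ↔ a = ½ ↔ ½ = ½
a ∧ b = ½ ∧ true = ½
a ∧ (a ∧ b) = ½ ∧ ½ = ½
((a ↔ b) ↔ a) ∨ (a ∧ (a ∧ b)) = ½ ∨ ½ = ½
They differ because Łukasiewicz Ł3 and K3ʷ treat ½ differently under the binary connectives.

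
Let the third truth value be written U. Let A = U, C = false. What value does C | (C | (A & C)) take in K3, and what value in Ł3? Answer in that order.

false; false

In K3: A & C = U & false = false
C | (A & C) = false | false = false
C | (C | (A & C)) = false | false = false
In Ł3: A & C = U & false = false
C | (A & C) = false | false = false
C | (C | (A & C)) = false | false = false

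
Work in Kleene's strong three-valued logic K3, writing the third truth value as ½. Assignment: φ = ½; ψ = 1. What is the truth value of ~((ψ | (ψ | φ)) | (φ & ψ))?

0

ψ | φ = 1 | ½ = 1
ψ | (ψ | φ) = 1 | 1 = 1
φ & ψ = ½ & 1 = ½
(ψ | (ψ | φ)) | (φ & ψ) = 1 | ½ = 1
~((ψ | (ψ | φ)) | (φ & ψ)) = ~1 = 0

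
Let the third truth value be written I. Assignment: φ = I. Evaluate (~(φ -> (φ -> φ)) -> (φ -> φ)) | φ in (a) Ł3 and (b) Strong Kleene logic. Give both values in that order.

In Ł3: φ -> φ = I -> I = true  [min(1, 1−½+½)]
φ -> (φ -> φ) = I -> true = true
~(φ -> (φ -> φ)) = ~true = false
φ -> φ = I -> I = true
~(φ -> (φ -> φ)) -> (φ -> φ) = false -> true = true
(~(φ -> (φ -> φ)) -> (φ -> φ)) | φ = true | I = true
In Strong Kleene logic: φ -> φ = I -> I = I
φ -> (φ -> φ) = I -> I = I
~(φ -> (φ -> φ)) = ~I = I
φ -> φ = I -> I = I
~(φ -> (φ -> φ)) -> (φ -> φ) = I -> I = I
(~(φ -> (φ -> φ)) -> (φ -> φ)) | φ = I | I = I
They differ because Ł3 and Strong Kleene logic treat I differently under implication.

true; I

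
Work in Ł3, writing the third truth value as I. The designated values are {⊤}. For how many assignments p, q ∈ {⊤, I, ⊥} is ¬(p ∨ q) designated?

Designated under: (p=⊥, q=⊥).

1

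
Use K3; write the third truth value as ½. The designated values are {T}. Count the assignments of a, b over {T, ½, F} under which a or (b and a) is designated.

Designated under: (a=T, b=T); (a=T, b=½); (a=T, b=F).

3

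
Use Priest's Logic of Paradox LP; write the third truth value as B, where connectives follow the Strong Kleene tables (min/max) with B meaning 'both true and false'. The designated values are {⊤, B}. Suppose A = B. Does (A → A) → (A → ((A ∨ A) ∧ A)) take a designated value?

A → A = B → B = B  [¬B ∨ B]
A ∨ A = B ∨ B = B
(A ∨ A) ∧ A = B ∧ B = B
A → ((A ∨ A) ∧ A) = B → B = B
(A → A) → (A → ((A ∨ A) ∧ A)) = B → B = B
B ∈ {⊤, B}.

Yes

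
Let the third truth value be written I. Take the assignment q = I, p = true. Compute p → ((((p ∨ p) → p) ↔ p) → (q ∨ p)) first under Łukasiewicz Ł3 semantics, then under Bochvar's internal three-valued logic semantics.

true; I

In Łukasiewicz Ł3: p ∨ p = true ∨ true = true
(p ∨ p) → p = true → true = true
((p ∨ p) → p) ↔ p = true ↔ true = true
q ∨ p = I ∨ true = true
(((p ∨ p) → p) ↔ p) → (q ∨ p) = true → true = true
p → ((((p ∨ p) → p) ↔ p) → (q ∨ p)) = true → true = true
In Bochvar's internal three-valued logic: p ∨ p = true ∨ true = true
(p ∨ p) → p = true → true = true
((p ∨ p) → p) ↔ p = true ↔ true = true
q ∨ p = I ∨ true = I
(((p ∨ p) → p) ↔ p) → (q ∨ p) = true → I = I  [any arg is the third value ⇒ result is the third value]
p → ((((p ∨ p) → p) ↔ p) → (q ∨ p)) = true → I = I
They differ because Łukasiewicz Ł3 and Bochvar's internal three-valued logic treat I differently under the binary connectives.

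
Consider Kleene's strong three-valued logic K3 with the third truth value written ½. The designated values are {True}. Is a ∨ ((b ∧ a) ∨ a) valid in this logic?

Countermodel: a=½, b=True gives ½, which is not designated.

No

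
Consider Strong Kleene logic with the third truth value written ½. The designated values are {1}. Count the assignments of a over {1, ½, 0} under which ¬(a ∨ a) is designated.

a=1: 0 ·
a=½: ½ ·
a=0: 1 ✓

1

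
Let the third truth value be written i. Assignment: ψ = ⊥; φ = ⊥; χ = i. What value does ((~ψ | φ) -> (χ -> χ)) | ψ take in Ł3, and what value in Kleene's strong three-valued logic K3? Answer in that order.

In Ł3: ~ψ = ~⊥ = ⊤
~ψ | φ = ⊤ | ⊥ = ⊤
χ -> χ = i -> i = ⊤  [min(1, 1−½+½)]
(~ψ | φ) -> (χ -> χ) = ⊤ -> ⊤ = ⊤
((~ψ | φ) -> (χ -> χ)) | ψ = ⊤ | ⊥ = ⊤
In Kleene's strong three-valued logic K3: ~ψ = ~⊥ = ⊤
~ψ | φ = ⊤ | ⊥ = ⊤
χ -> χ = i -> i = i  [~i | i]
(~ψ | φ) -> (χ -> χ) = ⊤ -> i = i
((~ψ | φ) -> (χ -> χ)) | ψ = i | ⊥ = i
They differ because Ł3 and Kleene's strong three-valued logic K3 treat i differently under implication.

⊤; i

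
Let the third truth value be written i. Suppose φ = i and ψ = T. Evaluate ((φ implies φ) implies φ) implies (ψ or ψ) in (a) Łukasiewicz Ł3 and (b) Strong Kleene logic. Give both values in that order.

In Łukasiewicz Ł3: φ implies φ = i implies i = T  [min(1, 1−½+½)]
(φ implies φ) implies φ = T implies i = i
ψ or ψ = T or T = T
((φ implies φ) implies φ) implies (ψ or ψ) = i implies T = T
In Strong Kleene logic: φ implies φ = i implies i = i  [not i or i]
(φ implies φ) implies φ = i implies i = i
ψ or ψ = T or T = T
((φ implies φ) implies φ) implies (ψ or ψ) = i implies T = T

T; T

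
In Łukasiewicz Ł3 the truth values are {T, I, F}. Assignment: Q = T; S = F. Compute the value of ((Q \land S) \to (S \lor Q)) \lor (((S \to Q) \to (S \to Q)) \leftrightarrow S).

T

Q \land S = T \land F = F
S \lor Q = F \lor T = T
(Q \land S) \to (S \lor Q) = F \to T = T
S \to Q = F \to T = T
S \to Q = F \to T = T
(S \to Q) \to (S \to Q) = T \to T = T
((S \to Q) \to (S \to Q)) \leftrightarrow S = T \leftrightarrow F = F
((Q \land S) \to (S \lor Q)) \lor (((S \to Q) \to (S \to Q)) \leftrightarrow S) = T \lor F = T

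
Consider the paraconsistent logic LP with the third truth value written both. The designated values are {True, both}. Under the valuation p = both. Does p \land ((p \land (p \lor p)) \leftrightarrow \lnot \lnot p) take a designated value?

Yes

p \lor p = both \lor both = both
p \land (p \lor p) = both \land both = both
\lnot p = \lnot both = both
\lnot \lnot p = \lnot both = both
(p \land (p \lor p)) \leftrightarrow \lnot \lnot p = both \leftrightarrow both = both
p \land ((p \land (p \lor p)) \leftrightarrow \lnot \lnot p) = both \land both = both
both ∈ {True, both}.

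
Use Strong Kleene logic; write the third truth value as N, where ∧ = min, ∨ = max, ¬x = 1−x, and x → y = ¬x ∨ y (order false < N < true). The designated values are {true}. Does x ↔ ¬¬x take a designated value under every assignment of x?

No

Countermodel: x=N gives N, which is not designated.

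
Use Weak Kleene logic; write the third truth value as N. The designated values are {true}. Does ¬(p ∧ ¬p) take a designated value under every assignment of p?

No

Countermodel: p=N gives N, which is not designated.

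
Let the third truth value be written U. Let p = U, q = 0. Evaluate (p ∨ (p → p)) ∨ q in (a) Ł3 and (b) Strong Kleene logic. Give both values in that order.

In Ł3: p → p = U → U = 1
p ∨ (p → p) = U ∨ 1 = 1
(p ∨ (p → p)) ∨ q = 1 ∨ 0 = 1
In Strong Kleene logic: p → p = U → U = U  [¬U ∨ U]
p ∨ (p → p) = U ∨ U = U
(p ∨ (p → p)) ∨ q = U ∨ 0 = U
They differ because Ł3 and Strong Kleene logic treat U differently under implication.

1; U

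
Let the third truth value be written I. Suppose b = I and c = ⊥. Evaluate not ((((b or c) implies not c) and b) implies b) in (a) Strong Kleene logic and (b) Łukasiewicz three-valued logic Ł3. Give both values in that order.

I; ⊥

In Strong Kleene logic: b or c = I or ⊥ = I
not c = not ⊥ = ⊤
(b or c) implies not c = I implies ⊤ = ⊤  [not I or ⊤]
((b or c) implies not c) and b = ⊤ and I = I
(((b or c) implies not c) and b) implies b = I implies I = I
not ((((b or c) implies not c) and b) implies b) = not I = I
In Łukasiewicz three-valued logic Ł3: b or c = I or ⊥ = I
not c = not ⊥ = ⊤
(b or c) implies not c = I implies ⊤ = ⊤
((b or c) implies not c) and b = ⊤ and I = I
(((b or c) implies not c) and b) implies b = I implies I = ⊤
not ((((b or c) implies not c) and b) implies b) = not ⊤ = ⊥
They differ because Strong Kleene logic and Łukasiewicz three-valued logic Ł3 treat I differently under implication.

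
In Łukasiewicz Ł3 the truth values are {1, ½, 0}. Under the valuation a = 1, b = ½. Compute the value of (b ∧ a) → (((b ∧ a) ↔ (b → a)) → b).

b ∧ a = ½ ∧ 1 = ½
b ∧ a = ½ ∧ 1 = ½
b → a = ½ → 1 = 1  [min(1, 1−½+1)]
(b ∧ a) ↔ (b → a) = ½ ↔ 1 = ½
((b ∧ a) ↔ (b → a)) → b = ½ → ½ = 1
(b ∧ a) → (((b ∧ a) ↔ (b → a)) → b) = ½ → 1 = 1

1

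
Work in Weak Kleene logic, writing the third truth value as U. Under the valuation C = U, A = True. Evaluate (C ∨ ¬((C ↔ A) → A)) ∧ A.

C ↔ A = U ↔ True = U
(C ↔ A) → A = U → True = U  [any arg is the third value ⇒ result is the third value]
¬((C ↔ A) → A) = ¬U = U
C ∨ ¬((C ↔ A) → A) = U ∨ U = U
(C ∨ ¬((C ↔ A) → A)) ∧ A = U ∧ True = U

U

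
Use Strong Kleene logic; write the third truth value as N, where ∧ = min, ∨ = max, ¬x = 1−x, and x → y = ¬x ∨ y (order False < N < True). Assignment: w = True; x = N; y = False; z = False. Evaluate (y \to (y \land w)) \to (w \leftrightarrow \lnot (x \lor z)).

y \land w = False \land True = False
y \to (y \land w) = False \to False = True
x \lor z = N \lor False = N
\lnot (x \lor z) = \lnot N = N
w \leftrightarrow \lnot (x \lor z) = True \leftrightarrow N = N
(y \to (y \land w)) \to (w \leftrightarrow \lnot (x \lor z)) = True \to N = N

N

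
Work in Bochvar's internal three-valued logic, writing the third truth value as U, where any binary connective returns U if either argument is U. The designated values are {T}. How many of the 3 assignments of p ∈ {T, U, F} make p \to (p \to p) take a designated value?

2

p=T: T ✓
p=U: U ·
p=F: T ✓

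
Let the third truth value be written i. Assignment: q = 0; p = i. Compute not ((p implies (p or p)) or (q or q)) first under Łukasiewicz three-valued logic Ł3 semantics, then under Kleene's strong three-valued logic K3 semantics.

0; i

In Łukasiewicz three-valued logic Ł3: p or p = i or i = i
p implies (p or p) = i implies i = 1  [min(1, 1−½+½)]
q or q = 0 or 0 = 0
(p implies (p or p)) or (q or q) = 1 or 0 = 1
not ((p implies (p or p)) or (q or q)) = not 1 = 0
In Kleene's strong three-valued logic K3: p or p = i or i = i
p implies (p or p) = i implies i = i  [not i or i]
q or q = 0 or 0 = 0
(p implies (p or p)) or (q or q) = i or 0 = i
not ((p implies (p or p)) or (q or q)) = not i = i
They differ because Łukasiewicz three-valued logic Ł3 and Kleene's strong three-valued logic K3 treat i differently under implication.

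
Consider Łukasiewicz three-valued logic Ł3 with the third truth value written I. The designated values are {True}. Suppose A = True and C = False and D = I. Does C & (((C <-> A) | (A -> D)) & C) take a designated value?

C <-> A = False <-> True = False
A -> D = True -> I = I  [min(1, 1−1+½)]
(C <-> A) | (A -> D) = False | I = I
((C <-> A) | (A -> D)) & C = I & False = False
C & (((C <-> A) | (A -> D)) & C) = False & False = False
False ∉ {True}.

No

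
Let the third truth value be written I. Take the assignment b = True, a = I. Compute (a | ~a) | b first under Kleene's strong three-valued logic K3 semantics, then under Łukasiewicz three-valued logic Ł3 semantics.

In Kleene's strong three-valued logic K3: ~a = ~I = I
a | ~a = I | I = I
(a | ~a) | b = I | True = True
In Łukasiewicz three-valued logic Ł3: ~a = ~I = I
a | ~a = I | I = I
(a | ~a) | b = I | True = True

True; True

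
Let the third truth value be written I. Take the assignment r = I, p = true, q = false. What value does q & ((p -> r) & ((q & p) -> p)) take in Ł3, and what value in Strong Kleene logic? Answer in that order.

false; false

In Ł3: p -> r = true -> I = I  [min(1, 1−1+½)]
q & p = false & true = false
(q & p) -> p = false -> true = true
(p -> r) & ((q & p) -> p) = I & true = I
q & ((p -> r) & ((q & p) -> p)) = false & I = false
In Strong Kleene logic: p -> r = true -> I = I  [~true | I]
q & p = false & true = false
(q & p) -> p = false -> true = true
(p -> r) & ((q & p) -> p) = I & true = I
q & ((p -> r) & ((q & p) -> p)) = false & I = false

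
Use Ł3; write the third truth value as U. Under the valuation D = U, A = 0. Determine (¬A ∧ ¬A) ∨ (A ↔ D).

1

¬A = ¬0 = 1
¬A = ¬0 = 1
¬A ∧ ¬A = 1 ∧ 1 = 1
A ↔ D = 0 ↔ U = U  [1 − |0−½|]
(¬A ∧ ¬A) ∨ (A ↔ D) = 1 ∨ U = 1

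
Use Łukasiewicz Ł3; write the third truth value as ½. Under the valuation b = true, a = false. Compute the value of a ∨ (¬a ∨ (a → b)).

¬a = ¬false = true
a → b = false → true = true
¬a ∨ (a → b) = true ∨ true = true
a ∨ (¬a ∨ (a → b)) = false ∨ true = true

true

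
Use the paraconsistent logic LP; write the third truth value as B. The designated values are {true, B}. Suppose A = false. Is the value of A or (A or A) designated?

A or A = false or false = false
A or (A or A) = false or false = false
false ∉ {true, B}.

No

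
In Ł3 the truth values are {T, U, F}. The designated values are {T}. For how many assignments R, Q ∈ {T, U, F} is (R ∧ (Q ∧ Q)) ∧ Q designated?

1

Designated under: (R=T, Q=T).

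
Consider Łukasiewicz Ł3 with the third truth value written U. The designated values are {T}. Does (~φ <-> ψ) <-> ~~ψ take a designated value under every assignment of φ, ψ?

No

Countermodel: φ=T, ψ=T gives F, which is not designated.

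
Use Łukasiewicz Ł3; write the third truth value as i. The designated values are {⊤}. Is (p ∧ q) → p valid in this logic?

Yes

Every assignment of p, q over {⊤, i, ⊥} gives a value in {⊤}.
In particular, with p=i, q=i: (p ∧ q) → p = ⊤.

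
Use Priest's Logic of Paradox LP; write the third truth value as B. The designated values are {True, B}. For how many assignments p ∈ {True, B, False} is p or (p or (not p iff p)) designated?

p=True: True ✓
p=B: B ✓
p=False: False ·

2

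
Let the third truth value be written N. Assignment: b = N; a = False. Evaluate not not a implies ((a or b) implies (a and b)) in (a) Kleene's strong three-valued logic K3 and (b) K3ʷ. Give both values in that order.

In Kleene's strong three-valued logic K3: not a = not False = True
not not a = not True = False
a or b = False or N = N
a and b = False and N = False
(a or b) implies (a and b) = N implies False = N  [not N or False]
not not a implies ((a or b) implies (a and b)) = False implies N = True
In K3ʷ: not a = not False = True
not not a = not True = False
a or b = False or N = N
a and b = False and N = N
(a or b) implies (a and b) = N implies N = N  [any arg is the third value ⇒ result is the third value]
not not a implies ((a or b) implies (a and b)) = False implies N = N
They differ because Kleene's strong three-valued logic K3 and K3ʷ treat N differently under the binary connectives.

True; N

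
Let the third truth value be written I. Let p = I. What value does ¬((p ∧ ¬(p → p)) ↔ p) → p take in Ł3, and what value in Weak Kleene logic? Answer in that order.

In Ł3: p → p = I → I = True  [min(1, 1−½+½)]
¬(p → p) = ¬True = False
p ∧ ¬(p → p) = I ∧ False = False
(p ∧ ¬(p → p)) ↔ p = False ↔ I = I
¬((p ∧ ¬(p → p)) ↔ p) = ¬I = I
¬((p ∧ ¬(p → p)) ↔ p) → p = I → I = True
In Weak Kleene logic: p → p = I → I = I  [any arg is the third value ⇒ result is the third value]
¬(p → p) = ¬I = I
p ∧ ¬(p → p) = I ∧ I = I
(p ∧ ¬(p → p)) ↔ p = I ↔ I = I
¬((p ∧ ¬(p → p)) ↔ p) = ¬I = I
¬((p ∧ ¬(p → p)) ↔ p) → p = I → I = I
They differ because Ł3 and Weak Kleene logic treat I differently under the binary connectives.

True; I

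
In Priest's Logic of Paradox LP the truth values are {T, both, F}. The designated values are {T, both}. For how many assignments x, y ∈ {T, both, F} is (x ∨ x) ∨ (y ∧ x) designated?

Of the 9 assignments, 6 give a value in {T, both}.

6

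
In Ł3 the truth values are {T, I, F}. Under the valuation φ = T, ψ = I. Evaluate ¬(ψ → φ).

F

ψ → φ = I → T = T  [min(1, 1−½+1)]
¬(ψ → φ) = ¬T = F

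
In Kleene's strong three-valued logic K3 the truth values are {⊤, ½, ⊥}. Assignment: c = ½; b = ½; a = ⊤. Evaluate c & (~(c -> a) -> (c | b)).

½

c -> a = ½ -> ⊤ = ⊤  [~½ | ⊤]
~(c -> a) = ~⊤ = ⊥
c | b = ½ | ½ = ½
~(c -> a) -> (c | b) = ⊥ -> ½ = ⊤
c & (~(c -> a) -> (c | b)) = ½ & ⊤ = ½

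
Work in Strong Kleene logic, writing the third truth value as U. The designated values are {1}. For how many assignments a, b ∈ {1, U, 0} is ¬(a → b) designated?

1

Designated under: (a=1, b=0).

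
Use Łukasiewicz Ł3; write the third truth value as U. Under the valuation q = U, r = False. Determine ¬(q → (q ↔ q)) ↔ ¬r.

False

q ↔ q = U ↔ U = True
q → (q ↔ q) = U → True = True
¬(q → (q ↔ q)) = ¬True = False
¬r = ¬False = True
¬(q → (q ↔ q)) ↔ ¬r = False ↔ True = False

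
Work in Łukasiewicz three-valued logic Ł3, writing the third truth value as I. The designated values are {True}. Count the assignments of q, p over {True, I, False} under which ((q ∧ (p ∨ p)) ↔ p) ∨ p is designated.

8

Of the 9 assignments, 8 give a value in {True}.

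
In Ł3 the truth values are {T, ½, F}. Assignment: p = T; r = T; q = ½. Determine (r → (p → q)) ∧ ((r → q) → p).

½

p → q = T → ½ = ½  [min(1, 1−1+½)]
r → (p → q) = T → ½ = ½
r → q = T → ½ = ½
(r → q) → p = ½ → T = T
(r → (p → q)) ∧ ((r → q) → p) = ½ ∧ T = ½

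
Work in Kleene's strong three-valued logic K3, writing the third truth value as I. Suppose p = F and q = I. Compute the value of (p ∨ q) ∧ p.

p ∨ q = F ∨ I = I
(p ∨ q) ∧ p = I ∧ F = F

F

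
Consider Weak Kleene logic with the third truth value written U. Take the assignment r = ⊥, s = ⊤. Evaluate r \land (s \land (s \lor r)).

⊥

s \lor r = ⊤ \lor ⊥ = ⊤
s \land (s \lor r) = ⊤ \land ⊤ = ⊤
r \land (s \land (s \lor r)) = ⊥ \land ⊤ = ⊥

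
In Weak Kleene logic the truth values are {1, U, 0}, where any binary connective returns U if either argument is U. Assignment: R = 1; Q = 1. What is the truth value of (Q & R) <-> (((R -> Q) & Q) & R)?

Q & R = 1 & 1 = 1
R -> Q = 1 -> 1 = 1
(R -> Q) & Q = 1 & 1 = 1
((R -> Q) & Q) & R = 1 & 1 = 1
(Q & R) <-> (((R -> Q) & Q) & R) = 1 <-> 1 = 1

1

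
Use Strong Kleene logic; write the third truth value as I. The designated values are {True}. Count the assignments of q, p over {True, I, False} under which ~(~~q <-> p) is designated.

2

Designated under: (q=True, p=False); (q=False, p=True).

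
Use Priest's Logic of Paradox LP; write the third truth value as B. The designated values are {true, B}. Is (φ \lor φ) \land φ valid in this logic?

No

Countermodel: φ=false gives false, which is not designated.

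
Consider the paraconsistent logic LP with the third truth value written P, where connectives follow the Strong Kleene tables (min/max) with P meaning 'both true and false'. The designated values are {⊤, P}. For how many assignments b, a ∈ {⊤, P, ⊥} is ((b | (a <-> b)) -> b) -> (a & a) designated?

8

Of the 9 assignments, 8 give a value in {⊤, P}.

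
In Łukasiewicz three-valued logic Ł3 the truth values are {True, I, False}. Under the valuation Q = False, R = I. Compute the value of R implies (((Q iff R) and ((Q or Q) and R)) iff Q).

Q iff R = False iff I = I
Q or Q = False or False = False
(Q or Q) and R = False and I = False
(Q iff R) and ((Q or Q) and R) = I and False = False
((Q iff R) and ((Q or Q) and R)) iff Q = False iff False = True
R implies (((Q iff R) and ((Q or Q) and R)) iff Q) = I implies True = True

True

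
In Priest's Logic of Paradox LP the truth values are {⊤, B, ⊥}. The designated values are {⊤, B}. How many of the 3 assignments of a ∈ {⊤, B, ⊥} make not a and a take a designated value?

1

a=⊤: ⊥ ·
a=B: B ✓
a=⊥: ⊥ ·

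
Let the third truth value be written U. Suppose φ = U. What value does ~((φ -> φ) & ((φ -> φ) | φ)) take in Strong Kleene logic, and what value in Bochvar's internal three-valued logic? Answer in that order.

U; U

In Strong Kleene logic: φ -> φ = U -> U = U  [~U | U]
φ -> φ = U -> U = U
(φ -> φ) | φ = U | U = U
(φ -> φ) & ((φ -> φ) | φ) = U & U = U
~((φ -> φ) & ((φ -> φ) | φ)) = ~U = U
In Bochvar's internal three-valued logic: φ -> φ = U -> U = U  [any arg is the third value ⇒ result is the third value]
φ -> φ = U -> U = U
(φ -> φ) | φ = U | U = U
(φ -> φ) & ((φ -> φ) | φ) = U & U = U
~((φ -> φ) & ((φ -> φ) | φ)) = ~U = U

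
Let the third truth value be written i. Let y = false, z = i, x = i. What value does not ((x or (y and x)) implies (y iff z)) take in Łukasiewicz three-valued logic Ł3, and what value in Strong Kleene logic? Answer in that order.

false; i

In Łukasiewicz three-valued logic Ł3: y and x = false and i = false
x or (y and x) = i or false = i
y iff z = false iff i = i
(x or (y and x)) implies (y iff z) = i implies i = true
not ((x or (y and x)) implies (y iff z)) = not true = false
In Strong Kleene logic: y and x = false and i = false
x or (y and x) = i or false = i
y iff z = false iff i = i
(x or (y and x)) implies (y iff z) = i implies i = i
not ((x or (y and x)) implies (y iff z)) = not i = i
They differ because Łukasiewicz three-valued logic Ł3 and Strong Kleene logic treat i differently under implication.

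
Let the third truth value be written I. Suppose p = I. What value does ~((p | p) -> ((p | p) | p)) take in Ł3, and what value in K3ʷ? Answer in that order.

In Ł3: p | p = I | I = I
p | p = I | I = I
(p | p) | p = I | I = I
(p | p) -> ((p | p) | p) = I -> I = T  [min(1, 1−½+½)]
~((p | p) -> ((p | p) | p)) = ~T = F
In K3ʷ: p | p = I | I = I
p | p = I | I = I
(p | p) | p = I | I = I
(p | p) -> ((p | p) | p) = I -> I = I  [any arg is the third value ⇒ result is the third value]
~((p | p) -> ((p | p) | p)) = ~I = I
They differ because Ł3 and K3ʷ treat I differently under the binary connectives.

F; I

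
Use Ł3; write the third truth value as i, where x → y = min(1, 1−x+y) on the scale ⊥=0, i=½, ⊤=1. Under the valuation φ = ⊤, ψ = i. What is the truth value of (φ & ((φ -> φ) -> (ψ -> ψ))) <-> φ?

φ -> φ = ⊤ -> ⊤ = ⊤
ψ -> ψ = i -> i = ⊤
(φ -> φ) -> (ψ -> ψ) = ⊤ -> ⊤ = ⊤
φ & ((φ -> φ) -> (ψ -> ψ)) = ⊤ & ⊤ = ⊤
(φ & ((φ -> φ) -> (ψ -> ψ))) <-> φ = ⊤ <-> ⊤ = ⊤

⊤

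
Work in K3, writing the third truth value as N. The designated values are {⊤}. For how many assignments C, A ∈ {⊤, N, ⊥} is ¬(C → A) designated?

Designated under: (C=⊤, A=⊥).

1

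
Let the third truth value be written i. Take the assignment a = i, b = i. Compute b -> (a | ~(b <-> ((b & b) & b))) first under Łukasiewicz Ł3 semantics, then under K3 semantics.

1; i

In Łukasiewicz Ł3: b & b = i & i = i
(b & b) & b = i & i = i
b <-> ((b & b) & b) = i <-> i = 1  [1 − |½−½|]
~(b <-> ((b & b) & b)) = ~1 = 0
a | ~(b <-> ((b & b) & b)) = i | 0 = i
b -> (a | ~(b <-> ((b & b) & b))) = i -> i = 1
In K3: b & b = i & i = i
(b & b) & b = i & i = i
b <-> ((b & b) & b) = i <-> i = i
~(b <-> ((b & b) & b)) = ~i = i
a | ~(b <-> ((b & b) & b)) = i | i = i
b -> (a | ~(b <-> ((b & b) & b))) = i -> i = i  [~i | i]
They differ because Łukasiewicz Ł3 and K3 treat i differently under implication.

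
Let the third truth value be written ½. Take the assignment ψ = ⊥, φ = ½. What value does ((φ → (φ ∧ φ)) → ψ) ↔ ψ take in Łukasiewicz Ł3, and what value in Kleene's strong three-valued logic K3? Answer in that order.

In Łukasiewicz Ł3: φ ∧ φ = ½ ∧ ½ = ½
φ → (φ ∧ φ) = ½ → ½ = ⊤  [min(1, 1−½+½)]
(φ → (φ ∧ φ)) → ψ = ⊤ → ⊥ = ⊥
((φ → (φ ∧ φ)) → ψ) ↔ ψ = ⊥ ↔ ⊥ = ⊤
In Kleene's strong three-valued logic K3: φ ∧ φ = ½ ∧ ½ = ½
φ → (φ ∧ φ) = ½ → ½ = ½  [¬½ ∨ ½]
(φ → (φ ∧ φ)) → ψ = ½ → ⊥ = ½
((φ → (φ ∧ φ)) → ψ) ↔ ψ = ½ ↔ ⊥ = ½
They differ because Łukasiewicz Ł3 and Kleene's strong three-valued logic K3 treat ½ differently under implication.

⊤; ½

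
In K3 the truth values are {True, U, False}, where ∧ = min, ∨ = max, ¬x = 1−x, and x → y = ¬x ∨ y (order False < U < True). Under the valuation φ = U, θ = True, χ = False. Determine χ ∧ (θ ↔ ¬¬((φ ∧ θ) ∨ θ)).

False

φ ∧ θ = U ∧ True = U
(φ ∧ θ) ∨ θ = U ∨ True = True
¬((φ ∧ θ) ∨ θ) = ¬True = False
¬¬((φ ∧ θ) ∨ θ) = ¬False = True
θ ↔ ¬¬((φ ∧ θ) ∨ θ) = True ↔ True = True
χ ∧ (θ ↔ ¬¬((φ ∧ θ) ∨ θ)) = False ∧ True = False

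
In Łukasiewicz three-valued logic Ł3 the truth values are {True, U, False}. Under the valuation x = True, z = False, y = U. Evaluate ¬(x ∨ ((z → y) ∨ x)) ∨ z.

z → y = False → U = True
(z → y) ∨ x = True ∨ True = True
x ∨ ((z → y) ∨ x) = True ∨ True = True
¬(x ∨ ((z → y) ∨ x)) = ¬True = False
¬(x ∨ ((z → y) ∨ x)) ∨ z = False ∨ False = False

False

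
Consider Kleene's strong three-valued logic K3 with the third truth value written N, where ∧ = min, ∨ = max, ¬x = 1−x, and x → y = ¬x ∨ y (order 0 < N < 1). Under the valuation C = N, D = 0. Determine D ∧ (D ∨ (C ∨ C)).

C ∨ C = N ∨ N = N
D ∨ (C ∨ C) = 0 ∨ N = N
D ∧ (D ∨ (C ∨ C)) = 0 ∧ N = 0

0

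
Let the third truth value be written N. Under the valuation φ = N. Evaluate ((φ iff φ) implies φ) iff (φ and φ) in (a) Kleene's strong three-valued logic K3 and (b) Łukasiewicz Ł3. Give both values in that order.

N; 1

In Kleene's strong three-valued logic K3: φ iff φ = N iff N = N
(φ iff φ) implies φ = N implies N = N  [not N or N]
φ and φ = N and N = N
((φ iff φ) implies φ) iff (φ and φ) = N iff N = N
In Łukasiewicz Ł3: φ iff φ = N iff N = 1  [1 − |½−½|]
(φ iff φ) implies φ = 1 implies N = N
φ and φ = N and N = N
((φ iff φ) implies φ) iff (φ and φ) = N iff N = 1
They differ because Kleene's strong three-valued logic K3 and Łukasiewicz Ł3 treat N differently under implication.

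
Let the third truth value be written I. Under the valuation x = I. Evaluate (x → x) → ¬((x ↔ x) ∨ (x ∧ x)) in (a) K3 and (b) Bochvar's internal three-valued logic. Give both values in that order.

In K3: x → x = I → I = I  [¬I ∨ I]
x ↔ x = I ↔ I = I
x ∧ x = I ∧ I = I
(x ↔ x) ∨ (x ∧ x) = I ∨ I = I
¬((x ↔ x) ∨ (x ∧ x)) = ¬I = I
(x → x) → ¬((x ↔ x) ∨ (x ∧ x)) = I → I = I
In Bochvar's internal three-valued logic: x → x = I → I = I  [any arg is the third value ⇒ result is the third value]
x ↔ x = I ↔ I = I
x ∧ x = I ∧ I = I
(x ↔ x) ∨ (x ∧ x) = I ∨ I = I
¬((x ↔ x) ∨ (x ∧ x)) = ¬I = I
(x → x) → ¬((x ↔ x) ∨ (x ∧ x)) = I → I = I

I; I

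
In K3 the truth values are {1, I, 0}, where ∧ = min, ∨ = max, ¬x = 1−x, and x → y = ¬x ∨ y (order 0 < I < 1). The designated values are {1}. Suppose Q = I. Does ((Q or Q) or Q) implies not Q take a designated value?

No

Q or Q = I or I = I
(Q or Q) or Q = I or I = I
not Q = not I = I
((Q or Q) or Q) implies not Q = I implies I = I  [not I or I]
I ∉ {1}.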